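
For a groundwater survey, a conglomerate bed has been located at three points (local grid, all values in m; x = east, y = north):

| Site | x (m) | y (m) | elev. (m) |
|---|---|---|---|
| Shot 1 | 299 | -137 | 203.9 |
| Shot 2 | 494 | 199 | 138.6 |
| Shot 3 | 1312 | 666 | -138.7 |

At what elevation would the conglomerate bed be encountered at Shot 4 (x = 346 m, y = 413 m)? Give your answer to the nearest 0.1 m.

189.8 m

Let the plane be z = a·x + b·y + c.
Shot 2−Shot 1: 195a + 336b = −65.3;  Shot 3−Shot 1: 1013a + 803b = −342.6.
Solving gives a = −0.341042, b = 0.003581.
Then c = 203.9 − a·299 − b·-137 = 306.36.
At (346, 413): z = −118.0 + 1.5 + 306.36 = 189.8 m.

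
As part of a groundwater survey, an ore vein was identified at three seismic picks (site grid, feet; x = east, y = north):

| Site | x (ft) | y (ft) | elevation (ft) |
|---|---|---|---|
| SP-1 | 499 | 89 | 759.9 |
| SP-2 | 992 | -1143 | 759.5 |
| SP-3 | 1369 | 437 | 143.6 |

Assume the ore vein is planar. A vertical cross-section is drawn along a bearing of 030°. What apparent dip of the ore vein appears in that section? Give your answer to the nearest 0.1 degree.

Let the plane be z = a·x + b·y + c.
SP-2−SP-1: 493a − 1232b = −0.4;  SP-3−SP-1: 870a + 348b = −616.3.
Solving gives a = −0.61076, b = −0.24408.
Unit vector along 030° is (sin 30°, cos 30°) = (0.5000, 0.8660).
Slope in that direction = a·(0.5000) + b·(0.8660) = −0.51676.
Apparent dip = arctan|0.51676| = 27.3° (true dip is 33.3°, so apparent ≤ true as expected).

27.3°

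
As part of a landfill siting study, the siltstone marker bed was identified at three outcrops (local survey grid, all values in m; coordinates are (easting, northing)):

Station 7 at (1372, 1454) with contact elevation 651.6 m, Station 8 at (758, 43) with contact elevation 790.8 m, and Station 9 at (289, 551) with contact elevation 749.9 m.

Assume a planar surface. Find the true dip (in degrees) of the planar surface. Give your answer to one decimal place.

Two edge vectors: Station 7→Station 8 = (-614, -1411, 139.2), Station 7→Station 9 = (-1083, -903, 98.3).
Normal n = (Station 7→Station 8) × (Station 7→Station 9) = (-13003.7, -90397.4, -973671).
So ∂z/∂E = −n_x/n_z = −0.01336 and ∂z/∂N = −n_y/n_z = −0.09284.
Gradient magnitude |∇z| = √(a² + b²) = √(0.00018 + 0.00862) = 0.09380.
True dip = arctan(0.09380) = 5.4°, dipping toward N (azimuth ≈ 008°).

5.4°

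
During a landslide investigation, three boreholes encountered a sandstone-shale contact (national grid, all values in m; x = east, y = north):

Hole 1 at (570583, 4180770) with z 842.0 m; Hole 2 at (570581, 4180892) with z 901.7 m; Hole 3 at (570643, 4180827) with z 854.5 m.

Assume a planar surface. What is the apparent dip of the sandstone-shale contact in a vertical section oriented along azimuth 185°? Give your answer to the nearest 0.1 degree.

Two edge vectors: Hole 1→Hole 2 = (-2, 122, 59.7), Hole 1→Hole 3 = (60, 57, 12.5).
Normal n = (Hole 1→Hole 2) × (Hole 1→Hole 3) = (-1877.9, 3607, -7434).
So ∂z/∂x = −n_x/n_z = −0.25261 and ∂z/∂y = −n_y/n_z = 0.48520.
Unit vector along 185° is (sin 185°, cos 185°) = (-0.0872, -0.9962).
Slope in that direction = a·(-0.0872) + b·(-0.9962) = −0.46134.
Apparent dip = arctan|0.46134| = 24.8° (true dip is 28.7°, so apparent ≤ true as expected).

24.8°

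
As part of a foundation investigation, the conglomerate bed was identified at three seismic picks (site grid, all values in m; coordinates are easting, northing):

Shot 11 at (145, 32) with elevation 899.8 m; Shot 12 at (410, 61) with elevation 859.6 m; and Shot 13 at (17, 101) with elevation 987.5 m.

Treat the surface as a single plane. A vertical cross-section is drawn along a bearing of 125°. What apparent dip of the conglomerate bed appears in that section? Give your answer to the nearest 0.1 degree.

Two edge vectors: Shot 11→Shot 12 = (265, 29, -40.2), Shot 11→Shot 13 = (-128, 69, 87.7).
Normal n = (Shot 11→Shot 12) × (Shot 11→Shot 13) = (5317.1, -18094.9, 21997).
So ∂z/∂easting = −n_x/n_z = −0.24172 and ∂z/∂northing = −n_y/n_z = 0.82261.
Unit vector along 125° is (sin 125°, cos 125°) = (0.8192, -0.5736).
Slope in that direction = a·(0.8192) + b·(-0.5736) = −0.66983.
Apparent dip = arctan|0.66983| = 33.8° (true dip is 40.6°, so apparent ≤ true as expected).

33.8°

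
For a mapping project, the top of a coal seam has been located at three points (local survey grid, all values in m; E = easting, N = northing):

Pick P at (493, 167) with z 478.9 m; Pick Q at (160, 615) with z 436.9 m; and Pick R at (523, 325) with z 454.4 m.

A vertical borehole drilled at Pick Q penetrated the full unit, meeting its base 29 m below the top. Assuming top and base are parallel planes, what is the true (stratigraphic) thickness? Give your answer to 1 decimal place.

28.6 m

Let the plane be z = a·E + b·N + c.
Pick Q−Pick P: −333a + 448b = −42;  Pick R−Pick P: 30a + 158b = −24.5.
Solving gives a = −0.06570, b = −0.14259.
|∇z| = √(a²+b²) = 0.15700, so dip δ = arctan(0.15700) = 8.92°.
True thickness = vertical thickness × cos δ = 29 × cos 8.92° = 28.6 m.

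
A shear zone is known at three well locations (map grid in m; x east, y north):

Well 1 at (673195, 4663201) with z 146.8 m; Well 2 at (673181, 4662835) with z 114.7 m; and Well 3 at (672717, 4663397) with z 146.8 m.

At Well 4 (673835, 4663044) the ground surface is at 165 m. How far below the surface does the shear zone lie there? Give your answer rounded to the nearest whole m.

Two edge vectors: Well 1→Well 2 = (-14, -366, -32.1), Well 1→Well 3 = (-478, 196, 0).
Normal n = (Well 1→Well 2) × (Well 1→Well 3) = (6291.6, 15343.8, -177692).
So ∂z/∂x = −n_x/n_z = 0.03540733 and ∂z/∂y = −n_y/n_z = 0.08635054.
Intercept c from Well 1: 146.8 − 23836.04 − 402669.92 = −426359.16.
At (673835, 4663044): z_contact = 23858.7 + 402656.4 − 426359.16 = 155.9 m.
Depth below ground = 165 − 155.9 = 9 m.

9 m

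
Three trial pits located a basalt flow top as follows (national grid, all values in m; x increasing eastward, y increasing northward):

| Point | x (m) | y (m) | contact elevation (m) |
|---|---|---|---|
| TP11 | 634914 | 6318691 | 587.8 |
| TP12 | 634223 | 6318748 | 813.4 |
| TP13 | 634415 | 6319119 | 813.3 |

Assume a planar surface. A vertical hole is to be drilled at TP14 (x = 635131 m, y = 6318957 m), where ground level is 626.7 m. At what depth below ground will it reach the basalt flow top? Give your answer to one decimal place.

Let the plane be z = a·x + b·y + c.
TP12−TP11: −691a + 57b = 225.6;  TP13−TP11: −499a + 428b = 225.5.
Solving gives a = −0.313137801, b = 0.161785601.
Then c = 587.8 − a·634914 − b·6318691 = −822869.85.
At (635131, 6318957): z_contact = −198883.52 + 1022316.25 − 822869.85 = 562.88 m.
Depth below ground = 626.7 − 562.88 = 63.8 m.

63.8 m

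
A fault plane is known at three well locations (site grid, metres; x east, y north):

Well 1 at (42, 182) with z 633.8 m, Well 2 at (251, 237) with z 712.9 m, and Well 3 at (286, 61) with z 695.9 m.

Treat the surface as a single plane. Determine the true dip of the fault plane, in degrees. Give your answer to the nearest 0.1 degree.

Let the plane be z = a·x + b·y + c.
Well 2−Well 1: 209a + 55b = 79.1;  Well 3−Well 1: 244a − 121b = 62.1.
Solving gives a = 0.33549, b = 0.16331.
Gradient magnitude |∇z| = √(a² + b²) = √(0.11256 + 0.02667) = 0.37313.
True dip = arctan(0.37313) = 20.5°, dipping toward WSW (azimuth ≈ 244°).

20.5°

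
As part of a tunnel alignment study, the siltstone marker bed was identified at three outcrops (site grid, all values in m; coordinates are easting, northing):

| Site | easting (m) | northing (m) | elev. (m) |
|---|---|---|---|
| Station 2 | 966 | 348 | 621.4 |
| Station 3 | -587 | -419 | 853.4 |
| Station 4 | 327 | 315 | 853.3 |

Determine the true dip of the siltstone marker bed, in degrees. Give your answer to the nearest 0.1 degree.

Let the plane be z = a·easting + b·northing + c.
Station 3−Station 2: −1553a − 767b = 232;  Station 4−Station 2: −639a − 33b = 231.9.
Solving gives a = −0.38785, b = 0.48282.
Gradient magnitude |∇z| = √(a² + b²) = √(0.15042 + 0.23312) = 0.61931.
True dip = arctan(0.61931) = 31.8°, dipping toward SE (azimuth ≈ 141°).

31.8°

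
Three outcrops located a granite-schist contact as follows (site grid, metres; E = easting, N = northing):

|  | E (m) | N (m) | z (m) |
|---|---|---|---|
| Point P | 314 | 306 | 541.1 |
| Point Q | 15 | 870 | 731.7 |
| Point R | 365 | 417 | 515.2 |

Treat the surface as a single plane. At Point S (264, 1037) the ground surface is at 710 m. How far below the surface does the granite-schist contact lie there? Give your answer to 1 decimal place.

116.7 m

Two edge vectors: Point P→Point Q = (-299, 564, 190.6), Point P→Point R = (51, 111, -25.9).
Normal n = (Point P→Point Q) × (Point P→Point R) = (-35764.2, 1976.5, -61953).
So ∂z/∂E = −n_x/n_z = −0.577280 and ∂z/∂N = −n_y/n_z = 0.031903.
Intercept c from Point P: 541.1 + 181.27 − 9.76 = 712.60.
At (264, 1037): z_contact = −152.40 + 33.08 + 712.60 = 593.29 m.
Depth below ground = 710 − 593.29 = 116.7 m.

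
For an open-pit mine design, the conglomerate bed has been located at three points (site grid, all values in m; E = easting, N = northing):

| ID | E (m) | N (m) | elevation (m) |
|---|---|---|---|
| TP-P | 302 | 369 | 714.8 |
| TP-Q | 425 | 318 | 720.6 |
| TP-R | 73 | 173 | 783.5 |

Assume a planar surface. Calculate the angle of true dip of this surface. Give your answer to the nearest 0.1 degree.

Let the plane be z = a·E + b·N + c.
TP-Q−TP-P: 123a − 51b = 5.8;  TP-R−TP-P: −229a − 196b = 68.7.
Solving gives a = −0.06614, b = −0.27324.
Gradient magnitude |∇z| = √(a² + b²) = √(0.00437 + 0.07466) = 0.28113.
True dip = arctan(0.28113) = 15.7°, dipping toward NNE (azimuth ≈ 014°).

15.7°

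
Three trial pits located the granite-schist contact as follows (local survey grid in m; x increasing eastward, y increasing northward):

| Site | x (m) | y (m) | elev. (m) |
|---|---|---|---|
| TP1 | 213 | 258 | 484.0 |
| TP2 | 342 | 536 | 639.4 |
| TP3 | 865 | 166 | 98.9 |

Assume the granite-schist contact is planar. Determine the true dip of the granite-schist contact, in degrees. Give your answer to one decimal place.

Two edge vectors: TP1→TP2 = (129, 278, 155.4), TP1→TP3 = (652, -92, -385.1).
Normal n = (TP1→TP2) × (TP1→TP3) = (-92761, 150998.7, -193124).
So ∂z/∂x = −n_x/n_z = −0.48032 and ∂z/∂y = −n_y/n_z = 0.78187.
Gradient magnitude |∇z| = √(a² + b²) = √(0.23071 + 0.61133) = 0.91762.
True dip = arctan(0.91762) = 42.5°, dipping toward SSE (azimuth ≈ 148°).

42.5°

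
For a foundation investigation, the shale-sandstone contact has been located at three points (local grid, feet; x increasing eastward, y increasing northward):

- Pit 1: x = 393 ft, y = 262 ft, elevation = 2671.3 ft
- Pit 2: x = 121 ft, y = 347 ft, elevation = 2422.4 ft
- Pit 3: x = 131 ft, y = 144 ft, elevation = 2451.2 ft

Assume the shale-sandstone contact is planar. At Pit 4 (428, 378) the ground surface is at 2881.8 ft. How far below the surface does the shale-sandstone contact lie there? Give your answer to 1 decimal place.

Let the plane be z = a·x + b·y + c.
Pit 2−Pit 1: −272a + 85b = −248.9;  Pit 3−Pit 1: −262a − 118b = −220.1.
Solving gives a = 0.88435, b = −0.09831.
Then c = 2671.3 − a·393 − b·262 = 2349.51.
At (428, 378): z_contact = 378.50 − 37.16 + 2349.51 = 2690.85 ft.
Depth below ground = 2881.8 − 2690.85 = 191.0 ft.

191.0 ft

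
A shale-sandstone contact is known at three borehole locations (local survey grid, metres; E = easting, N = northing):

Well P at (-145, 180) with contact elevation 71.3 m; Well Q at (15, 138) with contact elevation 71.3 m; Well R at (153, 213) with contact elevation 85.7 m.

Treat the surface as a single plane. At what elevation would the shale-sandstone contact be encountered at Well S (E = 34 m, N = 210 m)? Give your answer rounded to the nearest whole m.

81 m

Two edge vectors: Well P→Well Q = (160, -42, 0), Well P→Well R = (298, 33, 14.4).
Normal n = (Well P→Well Q) × (Well P→Well R) = (-604.8, -2304, 17796).
So ∂z/∂E = −n_x/n_z = 0.03399 and ∂z/∂N = −n_y/n_z = 0.12947.
Intercept c from Well P: 71.3 + 4.93 − 23.30 = 52.92.
At (34, 210): z = 1.2 + 27.2 + 52.92 = 81.3 m.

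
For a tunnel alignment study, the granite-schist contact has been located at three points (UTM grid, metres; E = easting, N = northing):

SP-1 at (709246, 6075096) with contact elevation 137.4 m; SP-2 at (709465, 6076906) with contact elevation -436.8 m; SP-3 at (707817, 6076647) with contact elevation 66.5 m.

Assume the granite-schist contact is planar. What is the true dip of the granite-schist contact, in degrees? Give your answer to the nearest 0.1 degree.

21.1°

Two edge vectors: SP-1→SP-2 = (219, 1810, -574.2), SP-1→SP-3 = (-1429, 1551, -70.9).
Normal n = (SP-1→SP-2) × (SP-1→SP-3) = (762255.2, 836058.9, 2926159).
So ∂z/∂E = −n_x/n_z = −0.26050 and ∂z/∂N = −n_y/n_z = −0.28572.
Gradient magnitude |∇z| = √(a² + b²) = √(0.06786 + 0.08164) = 0.38664.
True dip = arctan(0.38664) = 21.1°, dipping toward NE (azimuth ≈ 042°).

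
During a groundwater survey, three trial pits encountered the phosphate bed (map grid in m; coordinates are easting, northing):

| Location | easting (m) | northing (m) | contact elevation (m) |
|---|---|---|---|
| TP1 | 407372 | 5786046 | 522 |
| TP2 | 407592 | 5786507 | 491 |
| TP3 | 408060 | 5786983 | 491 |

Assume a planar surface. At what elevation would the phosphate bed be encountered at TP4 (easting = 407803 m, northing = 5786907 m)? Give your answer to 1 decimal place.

Let the plane be z = a·easting + b·northing + c.
TP2−TP1: 220a + 461b = −31;  TP3−TP1: 688a + 937b = −31.
Solving gives a = 0.132903412, b = −0.130669741.
Then c = 522 − a·407372 − b·5786046 = 702442.00.
At (407803, 5786907): z = 54198.4 − 756173.6 + 702442.00 = 466.8 m.

466.8 m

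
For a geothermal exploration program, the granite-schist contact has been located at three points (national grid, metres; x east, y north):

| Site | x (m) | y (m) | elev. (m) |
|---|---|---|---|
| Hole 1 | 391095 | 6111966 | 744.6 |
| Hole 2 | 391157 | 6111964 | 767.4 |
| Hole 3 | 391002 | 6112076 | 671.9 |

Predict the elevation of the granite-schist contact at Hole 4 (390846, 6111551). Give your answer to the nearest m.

Let the plane be z = a·x + b·y + c.
Hole 2−Hole 1: 62a − 2b = 22.8;  Hole 3−Hole 1: −93a + 110b = −72.7.
Solving gives a = 0.35613506, b = −0.35981308.
Then c = 744.6 − a·391095 − b·6111966 = 2060627.29.
At (390846, 6111551): z = 139194.0 − 2199016.0 + 2060627.29 = 805.2 m.

805 m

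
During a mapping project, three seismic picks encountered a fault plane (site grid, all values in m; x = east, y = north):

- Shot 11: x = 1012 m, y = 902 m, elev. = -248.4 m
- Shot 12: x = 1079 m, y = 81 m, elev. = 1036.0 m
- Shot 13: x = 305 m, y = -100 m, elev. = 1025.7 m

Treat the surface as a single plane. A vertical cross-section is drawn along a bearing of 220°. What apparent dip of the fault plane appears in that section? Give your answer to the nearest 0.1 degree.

43.1°

Two edge vectors: Shot 11→Shot 12 = (67, -821, 1284.4), Shot 11→Shot 13 = (-707, -1002, 1274.1).
Normal n = (Shot 11→Shot 12) × (Shot 11→Shot 13) = (240932.7, -993435.5, -647581).
So ∂z/∂x = −n_x/n_z = 0.37205 and ∂z/∂y = −n_y/n_z = −1.53407.
Unit vector along 220° is (sin 220°, cos 220°) = (-0.6428, -0.7660).
Slope in that direction = a·(-0.6428) + b·(-0.7660) = 0.93602.
Apparent dip = arctan|0.93602| = 43.1° (true dip is 57.6°, so apparent ≤ true as expected).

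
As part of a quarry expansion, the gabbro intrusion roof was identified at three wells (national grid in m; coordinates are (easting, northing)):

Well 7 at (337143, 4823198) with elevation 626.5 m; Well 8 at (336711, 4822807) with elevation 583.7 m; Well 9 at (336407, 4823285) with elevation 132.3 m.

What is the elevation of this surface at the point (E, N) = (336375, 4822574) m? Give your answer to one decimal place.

Two edge vectors: Well 7→Well 8 = (-432, -391, -42.8), Well 7→Well 9 = (-736, 87, -494.2).
Normal n = (Well 7→Well 8) × (Well 7→Well 9) = (196955.8, -181993.6, -325360).
So ∂z/∂E = −n_x/n_z = 0.605347308 and ∂z/∂N = −n_y/n_z = −0.559360708.
Intercept c from Well 7: 626.5 − 204088.61 + 2697907.45 = 2494445.34.
At (336375, 4822574): z = 203623.7 − 2697558.4 + 2494445.34 = 510.6 m.

510.6 m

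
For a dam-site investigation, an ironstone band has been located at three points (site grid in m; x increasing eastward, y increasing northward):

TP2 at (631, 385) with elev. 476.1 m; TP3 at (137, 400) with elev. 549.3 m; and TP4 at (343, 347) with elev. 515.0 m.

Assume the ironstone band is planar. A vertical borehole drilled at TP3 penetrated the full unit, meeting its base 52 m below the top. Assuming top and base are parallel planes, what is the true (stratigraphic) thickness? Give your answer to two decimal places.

Let the plane be z = a·x + b·y + c.
TP3−TP2: −494a + 15b = 73.2;  TP4−TP2: −288a − 38b = 38.9.
Solving gives a = −0.14573, b = 0.08076.
|∇z| = √(a²+b²) = 0.16661, so dip δ = arctan(0.16661) = 9.46°.
True thickness = vertical thickness × cos δ = 52 × cos 9.46° = 51.29 m.

51.29 m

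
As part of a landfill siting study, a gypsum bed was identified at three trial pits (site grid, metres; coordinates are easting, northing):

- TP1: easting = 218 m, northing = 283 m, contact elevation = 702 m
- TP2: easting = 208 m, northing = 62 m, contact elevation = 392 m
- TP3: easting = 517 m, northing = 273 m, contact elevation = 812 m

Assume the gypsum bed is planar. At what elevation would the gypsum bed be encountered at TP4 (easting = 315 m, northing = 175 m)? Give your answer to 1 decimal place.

Let the plane be z = a·easting + b·northing + c.
TP2−TP1: −10a − 221b = −310;  TP3−TP1: 299a − 10b = 110.
Solving gives a = 0.41418, b = 1.38397.
Then c = 702 − a·218 − b·283 = 220.04.
At (315, 175): z = 130.5 + 242.2 + 220.04 = 592.7 m.

592.7 m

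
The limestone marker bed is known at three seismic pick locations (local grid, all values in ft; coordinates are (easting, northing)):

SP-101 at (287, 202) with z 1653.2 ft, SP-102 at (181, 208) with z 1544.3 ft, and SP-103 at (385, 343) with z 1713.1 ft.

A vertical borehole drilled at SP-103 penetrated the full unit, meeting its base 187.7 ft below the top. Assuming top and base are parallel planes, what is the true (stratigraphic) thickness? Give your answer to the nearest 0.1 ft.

Two edge vectors: SP-101→SP-102 = (-106, 6, -108.9), SP-101→SP-103 = (98, 141, 59.9).
Normal n = (SP-101→SP-102) × (SP-101→SP-103) = (15714.3, -4322.8, -15534).
So ∂z/∂E = −n_x/n_z = 1.01161 and ∂z/∂N = −n_y/n_z = −0.27828.
|∇z| = √(a²+b²) = 1.04918, so dip δ = arctan(1.04918) = 46.37°.
True thickness = vertical thickness × cos δ = 187.7 × cos 46.37° = 129.5 ft.

129.5 ft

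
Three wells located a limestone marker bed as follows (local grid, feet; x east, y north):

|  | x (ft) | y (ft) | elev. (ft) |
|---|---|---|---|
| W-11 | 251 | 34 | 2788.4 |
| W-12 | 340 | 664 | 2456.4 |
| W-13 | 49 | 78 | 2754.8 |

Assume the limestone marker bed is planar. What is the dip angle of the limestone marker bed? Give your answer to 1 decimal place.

28.2°

Two edge vectors: W-11→W-12 = (89, 630, -332), W-11→W-13 = (-202, 44, -33.6).
Normal n = (W-11→W-12) × (W-11→W-13) = (-6560, 70054.4, 131176).
So ∂z/∂x = −n_x/n_z = 0.05001 and ∂z/∂y = −n_y/n_z = −0.53405.
Gradient magnitude |∇z| = √(a² + b²) = √(0.00250 + 0.28521) = 0.53639.
True dip = arctan(0.53639) = 28.2°, dipping toward N (azimuth ≈ 355°).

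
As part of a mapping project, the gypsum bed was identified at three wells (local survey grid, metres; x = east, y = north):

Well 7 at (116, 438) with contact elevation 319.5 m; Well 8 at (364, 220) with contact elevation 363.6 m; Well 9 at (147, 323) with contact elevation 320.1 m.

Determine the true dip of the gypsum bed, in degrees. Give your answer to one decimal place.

13.2°

Two edge vectors: Well 7→Well 8 = (248, -218, 44.1), Well 7→Well 9 = (31, -115, 0.6).
Normal n = (Well 7→Well 8) × (Well 7→Well 9) = (4940.7, 1218.3, -21762).
So ∂z/∂x = −n_x/n_z = 0.22703 and ∂z/∂y = −n_y/n_z = 0.05598.
Gradient magnitude |∇z| = √(a² + b²) = √(0.05154 + 0.00313) = 0.23383.
True dip = arctan(0.23383) = 13.2°, dipping toward WSW (azimuth ≈ 256°).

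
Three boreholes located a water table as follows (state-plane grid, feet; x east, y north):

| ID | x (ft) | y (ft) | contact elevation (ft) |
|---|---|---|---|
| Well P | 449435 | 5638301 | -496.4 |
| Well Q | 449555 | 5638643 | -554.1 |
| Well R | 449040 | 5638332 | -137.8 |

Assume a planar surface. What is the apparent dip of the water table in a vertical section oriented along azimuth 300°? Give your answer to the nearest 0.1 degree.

40.3°

Let the plane be z = a·x + b·y + c.
Well Q−Well P: 120a + 342b = −57.7;  Well R−Well P: −395a + 31b = 358.6.
Solving gives a = −0.89640, b = 0.14581.
Unit vector along 300° is (sin 300°, cos 300°) = (-0.8660, 0.5000).
Slope in that direction = a·(-0.8660) + b·(0.5000) = 0.84922.
Apparent dip = arctan|0.84922| = 40.3° (true dip is 42.2°, so apparent ≤ true as expected).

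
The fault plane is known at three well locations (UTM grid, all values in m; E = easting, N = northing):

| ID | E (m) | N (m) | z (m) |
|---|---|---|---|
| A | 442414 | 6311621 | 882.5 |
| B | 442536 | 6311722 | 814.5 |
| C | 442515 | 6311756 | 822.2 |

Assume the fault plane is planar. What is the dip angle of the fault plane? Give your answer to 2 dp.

Two edge vectors: A→B = (122, 101, -68), A→C = (101, 135, -60.3).
Normal n = (A→B) × (A→C) = (3089.7, 488.6, 6269).
So ∂z/∂E = −n_x/n_z = −0.49285 and ∂z/∂N = −n_y/n_z = −0.07794.
Gradient magnitude |∇z| = √(a² + b²) = √(0.24290 + 0.00607) = 0.49898.
True dip = arctan(0.49898) = 26.52°, dipping toward E (azimuth ≈ 081°).

26.52°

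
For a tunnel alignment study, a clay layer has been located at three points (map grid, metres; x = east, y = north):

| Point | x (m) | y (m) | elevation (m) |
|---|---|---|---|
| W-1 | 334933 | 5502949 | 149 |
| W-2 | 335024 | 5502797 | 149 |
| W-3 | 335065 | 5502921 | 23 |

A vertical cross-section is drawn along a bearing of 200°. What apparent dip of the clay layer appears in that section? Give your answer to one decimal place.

44.7°

Let the plane be z = a·x + b·y + c.
W-2−W-1: 91a − 152b = 0;  W-3−W-1: 132a − 28b = −126.
Solving gives a = −1.09340, b = −0.65460.
Unit vector along 200° is (sin 200°, cos 200°) = (-0.3420, -0.9397).
Slope in that direction = a·(-0.3420) + b·(-0.9397) = 0.98909.
Apparent dip = arctan|0.98909| = 44.7° (true dip is 51.9°, so apparent ≤ true as expected).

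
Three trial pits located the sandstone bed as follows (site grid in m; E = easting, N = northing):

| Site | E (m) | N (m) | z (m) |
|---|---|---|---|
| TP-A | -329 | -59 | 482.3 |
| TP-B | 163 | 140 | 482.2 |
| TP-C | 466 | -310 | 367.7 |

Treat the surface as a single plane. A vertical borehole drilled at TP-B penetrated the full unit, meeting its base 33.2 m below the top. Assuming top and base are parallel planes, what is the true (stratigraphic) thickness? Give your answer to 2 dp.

Two edge vectors: TP-A→TP-B = (492, 199, -0.1), TP-A→TP-C = (795, -251, -114.6).
Normal n = (TP-A→TP-B) × (TP-A→TP-C) = (-22830.5, 56303.7, -281697).
So ∂z/∂E = −n_x/n_z = −0.08105 and ∂z/∂N = −n_y/n_z = 0.19987.
|∇z| = √(a²+b²) = 0.21568, so dip δ = arctan(0.21568) = 12.17°.
True thickness = vertical thickness × cos δ = 33.2 × cos 12.17° = 32.45 m.

32.45 m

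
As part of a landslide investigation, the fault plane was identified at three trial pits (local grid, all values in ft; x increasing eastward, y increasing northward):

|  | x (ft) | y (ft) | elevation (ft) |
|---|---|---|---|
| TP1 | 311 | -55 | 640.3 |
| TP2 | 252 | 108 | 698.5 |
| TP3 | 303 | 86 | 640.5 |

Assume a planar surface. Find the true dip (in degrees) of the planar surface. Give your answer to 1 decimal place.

49.4°

Two edge vectors: TP1→TP2 = (-59, 163, 58.2), TP1→TP3 = (-8, 141, 0.2).
Normal n = (TP1→TP2) × (TP1→TP3) = (-8173.6, -453.8, -7015).
So ∂z/∂x = −n_x/n_z = −1.16516 and ∂z/∂y = −n_y/n_z = −0.06469.
Gradient magnitude |∇z| = √(a² + b²) = √(1.35760 + 0.00418) = 1.16695.
True dip = arctan(1.16695) = 49.4°, dipping toward E (azimuth ≈ 087°).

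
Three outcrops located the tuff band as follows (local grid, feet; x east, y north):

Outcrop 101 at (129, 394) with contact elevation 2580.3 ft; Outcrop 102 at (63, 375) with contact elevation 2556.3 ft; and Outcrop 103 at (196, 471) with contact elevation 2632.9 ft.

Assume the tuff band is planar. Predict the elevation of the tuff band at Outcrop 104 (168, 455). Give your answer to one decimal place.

Two edge vectors: Outcrop 101→Outcrop 102 = (-66, -19, -24), Outcrop 101→Outcrop 103 = (67, 77, 52.6).
Normal n = (Outcrop 101→Outcrop 102) × (Outcrop 101→Outcrop 103) = (848.6, 1863.6, -3809).
So ∂z/∂x = −n_x/n_z = 0.22279 and ∂z/∂y = −n_y/n_z = 0.48926.
Intercept c from Outcrop 101: 2580.3 − 28.74 − 192.77 = 2358.79.
At (168, 455): z = 37.4 + 222.6 + 2358.79 = 2618.8 ft.

2618.8 ft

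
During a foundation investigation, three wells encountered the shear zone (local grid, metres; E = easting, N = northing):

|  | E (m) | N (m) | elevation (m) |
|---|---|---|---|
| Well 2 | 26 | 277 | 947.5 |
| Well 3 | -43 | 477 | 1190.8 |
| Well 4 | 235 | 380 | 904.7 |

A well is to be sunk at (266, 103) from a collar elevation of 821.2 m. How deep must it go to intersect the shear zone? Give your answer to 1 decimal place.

209.1 m

Two edge vectors: Well 2→Well 3 = (-69, 200, 243.3), Well 2→Well 4 = (209, 103, -42.8).
Normal n = (Well 2→Well 3) × (Well 2→Well 4) = (-33619.9, 47896.5, -48907).
So ∂z/∂E = −n_x/n_z = −0.68743 and ∂z/∂N = −n_y/n_z = 0.97934.
Intercept c from Well 2: 947.5 + 17.87 − 271.28 = 694.10.
At (266, 103): z_contact = −182.86 + 100.87 + 694.10 = 612.11 m.
Depth below ground = 821.2 − 612.11 = 209.1 m.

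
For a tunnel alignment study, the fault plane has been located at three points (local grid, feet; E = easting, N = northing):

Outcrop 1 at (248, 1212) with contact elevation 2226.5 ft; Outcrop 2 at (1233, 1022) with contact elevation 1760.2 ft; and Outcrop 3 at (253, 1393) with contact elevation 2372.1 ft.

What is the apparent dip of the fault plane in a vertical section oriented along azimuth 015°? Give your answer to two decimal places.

Two edge vectors: Outcrop 1→Outcrop 2 = (985, -190, -466.3), Outcrop 1→Outcrop 3 = (5, 181, 145.6).
Normal n = (Outcrop 1→Outcrop 2) × (Outcrop 1→Outcrop 3) = (56736.3, -145747.5, 179235).
So ∂z/∂E = −n_x/n_z = −0.31655 and ∂z/∂N = −n_y/n_z = 0.81316.
Unit vector along 015° is (sin 15°, cos 15°) = (0.2588, 0.9659).
Slope in that direction = a·(0.2588) + b·(0.9659) = 0.70353.
Apparent dip = arctan|0.70353| = 35.13° (true dip is 41.1°, so apparent ≤ true as expected).

35.13°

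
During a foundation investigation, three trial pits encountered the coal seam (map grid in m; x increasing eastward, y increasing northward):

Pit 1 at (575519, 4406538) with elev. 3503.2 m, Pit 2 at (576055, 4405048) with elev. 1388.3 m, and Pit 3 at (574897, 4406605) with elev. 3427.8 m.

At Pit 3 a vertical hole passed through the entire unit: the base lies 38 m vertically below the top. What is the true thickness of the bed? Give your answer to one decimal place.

20.6 m

Let the plane be z = a·x + b·y + c.
Pit 2−Pit 1: 536a − 1490b = −2114.9;  Pit 3−Pit 1: −622a + 67b = −75.4.
Solving gives a = 0.28516, b = 1.52198.
|∇z| = √(a²+b²) = 1.54846, so dip δ = arctan(1.54846) = 57.15°.
True thickness = vertical thickness × cos δ = 38 × cos 57.15° = 20.6 m.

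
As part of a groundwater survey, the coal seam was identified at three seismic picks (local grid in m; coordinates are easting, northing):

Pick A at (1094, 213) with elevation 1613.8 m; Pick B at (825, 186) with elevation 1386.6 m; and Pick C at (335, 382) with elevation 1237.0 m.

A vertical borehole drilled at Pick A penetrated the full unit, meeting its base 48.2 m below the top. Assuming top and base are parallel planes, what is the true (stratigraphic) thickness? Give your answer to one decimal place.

Let the plane be z = a·easting + b·northing + c.
Pick B−Pick A: −269a − 27b = −227.2;  Pick C−Pick A: −759a + 169b = −376.8.
Solving gives a = 0.73643, b = 1.07781.
|∇z| = √(a²+b²) = 1.30537, so dip δ = arctan(1.30537) = 52.55°.
True thickness = vertical thickness × cos δ = 48.2 × cos 52.55° = 29.3 m.

29.3 m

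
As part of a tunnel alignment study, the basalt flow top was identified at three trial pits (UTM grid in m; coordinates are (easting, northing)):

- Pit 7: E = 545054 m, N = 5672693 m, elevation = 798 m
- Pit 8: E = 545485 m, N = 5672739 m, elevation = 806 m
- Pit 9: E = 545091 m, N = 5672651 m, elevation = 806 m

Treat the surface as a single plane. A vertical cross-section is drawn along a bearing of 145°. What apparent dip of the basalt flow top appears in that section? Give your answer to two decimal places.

8.57°

Let the plane be z = a·E + b·N + c.
Pit 8−Pit 7: 431a + 46b = 8;  Pit 9−Pit 7: 37a − 42b = 8.
Solving gives a = 0.03555, b = −0.15916.
Unit vector along 145° is (sin 145°, cos 145°) = (0.5736, -0.8192).
Slope in that direction = a·(0.5736) + b·(-0.8192) = 0.15077.
Apparent dip = arctan|0.15077| = 8.57° (true dip is 9.3°, so apparent ≤ true as expected).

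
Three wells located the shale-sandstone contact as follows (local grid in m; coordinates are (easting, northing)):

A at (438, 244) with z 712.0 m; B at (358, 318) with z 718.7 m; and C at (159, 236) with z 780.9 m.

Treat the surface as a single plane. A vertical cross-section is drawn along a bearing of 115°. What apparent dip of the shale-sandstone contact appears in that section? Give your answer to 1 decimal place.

8.4°

Let the plane be z = a·E + b·N + c.
B−A: −80a + 74b = 6.7;  C−A: −279a − 8b = 68.9.
Solving gives a = −0.24205, b = −0.17113.
Unit vector along 115° is (sin 115°, cos 115°) = (0.9063, -0.4226).
Slope in that direction = a·(0.9063) + b·(-0.4226) = −0.14705.
Apparent dip = arctan|0.14705| = 8.4° (true dip is 16.5°, so apparent ≤ true as expected).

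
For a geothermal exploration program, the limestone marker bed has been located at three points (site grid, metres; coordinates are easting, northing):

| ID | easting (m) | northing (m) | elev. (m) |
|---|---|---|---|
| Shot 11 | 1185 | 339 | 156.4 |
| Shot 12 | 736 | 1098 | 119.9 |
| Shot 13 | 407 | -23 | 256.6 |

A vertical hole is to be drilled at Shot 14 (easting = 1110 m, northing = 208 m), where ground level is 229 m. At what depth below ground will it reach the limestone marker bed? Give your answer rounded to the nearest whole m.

Two edge vectors: Shot 11→Shot 12 = (-449, 759, -36.5), Shot 11→Shot 13 = (-778, -362, 100.2).
Normal n = (Shot 11→Shot 12) × (Shot 11→Shot 13) = (62838.8, 73386.8, 753040).
So ∂z/∂easting = −n_x/n_z = −0.08345 and ∂z/∂northing = −n_y/n_z = −0.09745.
Intercept c from Shot 11: 156.4 + 98.88 + 33.04 = 288.32.
At (1110, 208): z_contact = −92.6 − 20.3 + 288.32 = 175.4 m.
Depth below ground = 229 − 175.4 = 54 m.

54 m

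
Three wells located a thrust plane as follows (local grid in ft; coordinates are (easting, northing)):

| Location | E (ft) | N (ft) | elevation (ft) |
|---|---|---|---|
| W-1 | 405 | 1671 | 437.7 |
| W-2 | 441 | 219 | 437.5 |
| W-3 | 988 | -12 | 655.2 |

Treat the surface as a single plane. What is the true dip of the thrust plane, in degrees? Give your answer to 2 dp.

Two edge vectors: W-1→W-2 = (36, -1452, -0.2), W-1→W-3 = (583, -1683, 217.5).
Normal n = (W-1→W-2) × (W-1→W-3) = (-316146.6, -7946.6, 785928).
So ∂z/∂E = −n_x/n_z = 0.40226 and ∂z/∂N = −n_y/n_z = 0.01011.
Gradient magnitude |∇z| = √(a² + b²) = √(0.16181 + 0.00010) = 0.40239.
True dip = arctan(0.40239) = 21.92°, dipping toward W (azimuth ≈ 269°).

21.92°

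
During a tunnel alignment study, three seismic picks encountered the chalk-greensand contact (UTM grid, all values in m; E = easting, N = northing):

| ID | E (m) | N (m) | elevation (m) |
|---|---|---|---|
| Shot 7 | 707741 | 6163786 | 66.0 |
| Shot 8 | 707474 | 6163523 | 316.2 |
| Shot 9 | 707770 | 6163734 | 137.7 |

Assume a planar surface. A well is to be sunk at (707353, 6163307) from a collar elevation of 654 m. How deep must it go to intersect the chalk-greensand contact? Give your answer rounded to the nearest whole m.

Two edge vectors: Shot 7→Shot 8 = (-267, -263, 250.2), Shot 7→Shot 9 = (29, -52, 71.7).
Normal n = (Shot 7→Shot 8) × (Shot 7→Shot 9) = (-5846.7, 26399.7, 21511).
So ∂z/∂E = −n_x/n_z = 0.27180047 and ∂z/∂N = −n_y/n_z = −1.22726512.
Intercept c from Shot 7: 66 − 192364.34 + 7564599.57 = 7372301.23.
At (707353, 6163307): z_contact = 192258.9 − 7564011.7 + 7372301.23 = 548.4 m.
Depth below ground = 654 − 548.4 = 106 m.

106 m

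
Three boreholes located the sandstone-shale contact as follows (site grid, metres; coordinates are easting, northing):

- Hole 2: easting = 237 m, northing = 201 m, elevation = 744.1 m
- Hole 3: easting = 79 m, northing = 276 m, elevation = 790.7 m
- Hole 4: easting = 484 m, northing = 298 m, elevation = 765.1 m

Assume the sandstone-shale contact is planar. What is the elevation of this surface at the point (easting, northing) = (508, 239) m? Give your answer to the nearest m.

Two edge vectors: Hole 2→Hole 3 = (-158, 75, 46.6), Hole 2→Hole 4 = (247, 97, 21).
Normal n = (Hole 2→Hole 3) × (Hole 2→Hole 4) = (-2945.2, 14828.2, -33851).
So ∂z/∂easting = −n_x/n_z = −0.08700 and ∂z/∂northing = −n_y/n_z = 0.43804.
Intercept c from Hole 2: 744.1 + 20.62 − 88.05 = 676.67.
At (508, 239): z = −44.2 + 104.7 + 676.67 = 737.2 m.

737 m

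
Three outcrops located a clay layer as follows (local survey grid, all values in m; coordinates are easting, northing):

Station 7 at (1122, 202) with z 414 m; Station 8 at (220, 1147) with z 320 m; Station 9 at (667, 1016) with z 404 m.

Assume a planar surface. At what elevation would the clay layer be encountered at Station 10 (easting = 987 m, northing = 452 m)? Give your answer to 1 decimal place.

Let the plane be z = a·easting + b·northing + c.
Station 8−Station 7: −902a + 945b = −94;  Station 9−Station 7: −455a + 814b = −10.
Solving gives a = 0.220428, b = 0.110927.
Then c = 414 − a·1122 − b·202 = 144.27.
At (987, 452): z = 217.6 + 50.1 + 144.27 = 412.0 m.

412.0 m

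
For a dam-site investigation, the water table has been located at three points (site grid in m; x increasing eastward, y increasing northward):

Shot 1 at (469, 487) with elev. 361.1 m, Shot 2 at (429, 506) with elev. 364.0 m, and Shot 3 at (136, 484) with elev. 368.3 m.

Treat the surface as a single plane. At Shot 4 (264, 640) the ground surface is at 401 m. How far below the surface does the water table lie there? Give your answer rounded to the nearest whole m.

Let the plane be z = a·x + b·y + c.
Shot 2−Shot 1: −40a + 19b = 2.9;  Shot 3−Shot 1: −333a − 3b = 7.2.
Solving gives a = −0.02257, b = 0.10512.
Then c = 361.1 − a·469 − b·487 = 320.49.
At (264, 640): z_contact = −6.0 + 67.3 + 320.49 = 381.8 m.
Depth below ground = 401 − 381.8 = 19 m.

19 m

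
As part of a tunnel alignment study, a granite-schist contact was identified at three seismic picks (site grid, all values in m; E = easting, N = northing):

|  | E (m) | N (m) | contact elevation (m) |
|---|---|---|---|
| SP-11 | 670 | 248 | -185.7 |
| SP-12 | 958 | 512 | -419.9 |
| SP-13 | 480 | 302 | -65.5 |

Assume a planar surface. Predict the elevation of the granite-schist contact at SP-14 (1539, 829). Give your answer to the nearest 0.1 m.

Two edge vectors: SP-11→SP-12 = (288, 264, -234.2), SP-11→SP-13 = (-190, 54, 120.2).
Normal n = (SP-11→SP-12) × (SP-11→SP-13) = (44379.6, 9880.4, 65712).
So ∂z/∂E = −n_x/n_z = −0.675365 and ∂z/∂N = −n_y/n_z = −0.150359.
Intercept c from SP-11: -185.7 + 452.49 + 37.29 = 304.08.
At (1539, 829): z = −1039.4 − 124.6 + 304.08 = -860.0 m.

-860.0 m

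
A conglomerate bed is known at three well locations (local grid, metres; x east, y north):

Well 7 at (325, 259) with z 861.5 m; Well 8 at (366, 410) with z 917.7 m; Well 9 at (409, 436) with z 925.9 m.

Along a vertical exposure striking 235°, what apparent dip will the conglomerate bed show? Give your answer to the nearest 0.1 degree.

Two edge vectors: Well 7→Well 8 = (41, 151, 56.2), Well 7→Well 9 = (84, 177, 64.4).
Normal n = (Well 7→Well 8) × (Well 7→Well 9) = (-223, 2080.4, -5427).
So ∂z/∂x = −n_x/n_z = −0.04109 and ∂z/∂y = −n_y/n_z = 0.38334.
Unit vector along 235° is (sin 235°, cos 235°) = (-0.8192, -0.5736).
Slope in that direction = a·(-0.8192) + b·(-0.5736) = −0.18622.
Apparent dip = arctan|0.18622| = 10.5° (true dip is 21.1°, so apparent ≤ true as expected).

10.5°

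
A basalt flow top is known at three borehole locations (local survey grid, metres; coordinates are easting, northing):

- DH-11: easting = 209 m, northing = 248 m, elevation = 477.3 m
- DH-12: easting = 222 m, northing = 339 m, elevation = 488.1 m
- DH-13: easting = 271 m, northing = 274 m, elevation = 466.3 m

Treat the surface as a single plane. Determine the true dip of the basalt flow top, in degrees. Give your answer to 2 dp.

15.97°

Two edge vectors: DH-11→DH-12 = (13, 91, 10.8), DH-11→DH-13 = (62, 26, -11).
Normal n = (DH-11→DH-12) × (DH-11→DH-13) = (-1281.8, 812.6, -5304).
So ∂z/∂easting = −n_x/n_z = −0.24167 and ∂z/∂northing = −n_y/n_z = 0.15321.
Gradient magnitude |∇z| = √(a² + b²) = √(0.05840 + 0.02347) = 0.28614.
True dip = arctan(0.28614) = 15.97°, dipping toward ESE (azimuth ≈ 122°).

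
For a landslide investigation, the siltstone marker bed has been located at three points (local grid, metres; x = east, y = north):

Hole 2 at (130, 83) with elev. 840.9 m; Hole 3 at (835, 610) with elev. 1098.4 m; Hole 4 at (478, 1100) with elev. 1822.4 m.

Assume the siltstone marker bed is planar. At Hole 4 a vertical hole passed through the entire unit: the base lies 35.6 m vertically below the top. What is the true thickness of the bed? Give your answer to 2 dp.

22.50 m

Let the plane be z = a·x + b·y + c.
Hole 3−Hole 2: 705a + 527b = 257.5;  Hole 4−Hole 2: 348a + 1017b = 981.5.
Solving gives a = −0.47859, b = 1.12886.
|∇z| = √(a²+b²) = 1.22612, so dip δ = arctan(1.22612) = 50.80°.
True thickness = vertical thickness × cos δ = 35.6 × cos 50.80° = 22.50 m.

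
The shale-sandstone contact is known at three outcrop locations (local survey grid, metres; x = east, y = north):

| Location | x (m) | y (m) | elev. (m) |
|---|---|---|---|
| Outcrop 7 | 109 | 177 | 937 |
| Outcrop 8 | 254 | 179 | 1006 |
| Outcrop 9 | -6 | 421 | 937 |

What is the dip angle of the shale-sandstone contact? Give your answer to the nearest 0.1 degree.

27.6°

Two edge vectors: Outcrop 7→Outcrop 8 = (145, 2, 69), Outcrop 7→Outcrop 9 = (-115, 244, 0).
Normal n = (Outcrop 7→Outcrop 8) × (Outcrop 7→Outcrop 9) = (-16836, -7935, 35610).
So ∂z/∂x = −n_x/n_z = 0.47279 and ∂z/∂y = −n_y/n_z = 0.22283.
Gradient magnitude |∇z| = √(a² + b²) = √(0.22353 + 0.04965) = 0.52267.
True dip = arctan(0.52267) = 27.6°, dipping toward WSW (azimuth ≈ 245°).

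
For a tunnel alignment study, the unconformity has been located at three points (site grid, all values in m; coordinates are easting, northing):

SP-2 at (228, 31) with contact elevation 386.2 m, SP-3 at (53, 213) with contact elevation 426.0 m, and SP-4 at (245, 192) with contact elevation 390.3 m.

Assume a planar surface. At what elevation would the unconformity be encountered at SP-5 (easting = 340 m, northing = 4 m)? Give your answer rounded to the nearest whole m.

Two edge vectors: SP-2→SP-3 = (-175, 182, 39.8), SP-2→SP-4 = (17, 161, 4.1).
Normal n = (SP-2→SP-3) × (SP-2→SP-4) = (-5661.6, 1394.1, -31269).
So ∂z/∂easting = −n_x/n_z = −0.18106 and ∂z/∂northing = −n_y/n_z = 0.04458.
Intercept c from SP-2: 386.2 + 41.28 − 1.38 = 426.10.
At (340, 4): z = −61.6 + 0.2 + 426.10 = 364.7 m.

365 m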